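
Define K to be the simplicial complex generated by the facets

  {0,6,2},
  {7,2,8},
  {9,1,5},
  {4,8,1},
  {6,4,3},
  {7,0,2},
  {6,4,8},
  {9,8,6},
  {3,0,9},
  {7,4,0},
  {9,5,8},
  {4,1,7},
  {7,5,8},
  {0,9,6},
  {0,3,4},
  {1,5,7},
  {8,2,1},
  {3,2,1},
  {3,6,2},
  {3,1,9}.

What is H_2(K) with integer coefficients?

H_2 = 0.

Fix the vertex order 0 < 1 < 2 < 3 < 4 < 5 < 6 < 7 < 8 < 9 and write every simplex with vertices in increasing order. Then dim K = 2 and the simplices of K are:

  0-simplices (10): [0], [1], [2], [3], [4], [5], [6], [7], [8], [9]
  1-simplices (30): (30 of them)
  2-simplices (20): (20 of them)

giving chain groups C_0 ≅ Z^10, C_1 ≅ Z^30, C_2 ≅ Z^20.

Boundary ∂_1: C_1 → C_0 maps an edge to its endpoints' difference, ∂[p,q] = q − p. For instance
  ∂[4,6] = [6] − [4].
This gives a 10×30 integer matrix of rank 9; reducing to Smith normal form yields diagonal entries (1,1,1,1,1,1,1,1,1).

Boundary ∂_2: C_2 → C_1 maps a triangle to the signed sum of its edges. For instance
  ∂[1,2,3] = [2,3] − [1,3] + [1,2],
  ∂[1,2,8] = [2,8] − [1,8] + [1,2].
The resulting 30×20 matrix has rank 20, and its Smith normal form has invariant factors (1,1,1,1,1,1,1,1,1,1,1,1,1,1,1,1,1,1,1,2).

Reading off H_k = ker ∂_k / im ∂_{k+1}:

  H_2: rank ker ∂_2 − rank ∂_3 = (20 − 20) − 0 = 0, and there is no ∂_3, so H_2 = 0.

(K is a triangulation of the Klein bottle.)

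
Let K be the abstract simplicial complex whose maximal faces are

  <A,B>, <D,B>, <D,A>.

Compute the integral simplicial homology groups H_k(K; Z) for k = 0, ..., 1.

H_0 = Z,  H_1 = Z.

Take the total order A < B < D on the vertex set. Then K (dimension 1) consists of the simplices:

  0-simplices (3): A, B, D
  1-simplices (3): AB, AD, BD

giving chain groups C_0 ≅ Z^3, C_1 ≅ Z^3.

Boundary ∂_1: C_1 → C_0 is given by ∂[p,q] = [q] − [p].
This gives a 3×3 integer matrix of rank 2; reducing to Smith normal form yields diagonal entries (1,1).

Computing H_k = (kernel of ∂_k) / (image of ∂_{k+1}):

  H_0: rank C_0 − rank ∂_1 = 3 − 2 = 1, and the invariant factors of ∂_1 are all 1, so H_0 = Z.
  H_1: rank ker ∂_1 − rank ∂_2 = (3 − 2) − 0 = 1, and there is no ∂_2, so H_1 = Z.

As a check, the Euler characteristic is 3 − 3 = 0, which agrees with 1 − 1 = 0.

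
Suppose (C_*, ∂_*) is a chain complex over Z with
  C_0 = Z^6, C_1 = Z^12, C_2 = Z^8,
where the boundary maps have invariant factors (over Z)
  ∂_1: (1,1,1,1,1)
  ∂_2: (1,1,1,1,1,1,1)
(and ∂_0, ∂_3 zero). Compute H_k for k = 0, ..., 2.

H_0: b_0 = 6 − 0 − 5 = 1; torsion from ∂_1 factors > 1: none. So H_0 = Z.
H_1: b_1 = 12 − 5 − 7 = 0; torsion from ∂_2 factors > 1: none. So H_1 = 0.
H_2: b_2 = 8 − 7 − 0 = 1; torsion from ∂_3 factors > 1: none. So H_2 = Z.

H_0 = Z,  H_1 = 0,  H_2 = Z.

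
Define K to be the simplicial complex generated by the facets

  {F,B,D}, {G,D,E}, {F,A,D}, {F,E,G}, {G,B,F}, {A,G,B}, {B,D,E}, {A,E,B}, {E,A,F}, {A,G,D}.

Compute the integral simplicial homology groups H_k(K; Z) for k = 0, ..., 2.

K has 6 vertices, 15 edges, 10 triangles.
rank ∂_0 = 0, rank ∂_1 = 5 ⇒ b_0 = 6 − 0 − 5 = 1; all invariant factors of ∂_1 are 1 so no torsion. So H_0 = Z.
rank ∂_1 = 5, rank ∂_2 = 10 ⇒ b_1 = 15 − 5 − 10 = 0; ∂_2 has invariant factor(s) [2] giving torsion. So H_1 = Z_2.
rank ∂_2 = 10, rank ∂_3 = 0 ⇒ b_2 = 10 − 10 − 0 = 0. So H_2 = 0.

H_0 ≅ Z,  H_1 ≅ Z_2,  H_2 = 0.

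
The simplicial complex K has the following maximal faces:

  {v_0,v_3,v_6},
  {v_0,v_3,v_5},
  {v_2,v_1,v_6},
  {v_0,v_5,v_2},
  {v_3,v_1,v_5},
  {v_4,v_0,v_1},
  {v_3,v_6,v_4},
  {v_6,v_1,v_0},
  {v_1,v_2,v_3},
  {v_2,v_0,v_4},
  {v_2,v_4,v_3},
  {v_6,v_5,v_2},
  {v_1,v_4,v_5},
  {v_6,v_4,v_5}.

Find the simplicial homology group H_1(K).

H_1 ≅ Z^2.

Fix the vertex order v_0 < v_1 < v_2 < v_3 < v_4 < v_5 < v_6 and write every simplex with vertices in increasing order. Then dim K = 2 and the simplices of K are:

  0-simplices (7): [v_0], [v_1], [v_2], [v_3], [v_4], [v_5], [v_6]
  1-simplices (21): (21 of them)
  2-simplices (14): (14 of them)

giving chain groups C_0 ≅ Z^7, C_1 ≅ Z^21, C_2 ≅ Z^14.

∂_1: C_1 → C_0 maps an edge to its endpoints' difference, ∂[p,q] = q − p. For instance
  ∂[v_0,v_4] = [v_4] − [v_0].
As a 7×21 matrix over Z this has rank 6, with invariant factors (1,1,1,1,1,1).

Boundary ∂_2: C_2 → C_1 sends each 2-simplex [p,q,r] to [q,r] − [p,r] + [p,q]. For instance
  ∂[v_0,v_2,v_5] = [v_2,v_5] − [v_0,v_5] + [v_0,v_2],
  ∂[v_1,v_4,v_5] = [v_4,v_5] − [v_1,v_5] + [v_1,v_4].
This gives a 21×14 integer matrix of rank 13; reducing to Smith normal form yields diagonal entries (1,1,1,1,1,1,1,1,1,1,1,1,1).

Reading off H_k = ker ∂_k / im ∂_{k+1}:

  H_1: rank ker ∂_1 − rank ∂_2 = (21 − 6) − 13 = 2, and the invariant factors of ∂_2 are all 1, so H_1 ≅ Z^2.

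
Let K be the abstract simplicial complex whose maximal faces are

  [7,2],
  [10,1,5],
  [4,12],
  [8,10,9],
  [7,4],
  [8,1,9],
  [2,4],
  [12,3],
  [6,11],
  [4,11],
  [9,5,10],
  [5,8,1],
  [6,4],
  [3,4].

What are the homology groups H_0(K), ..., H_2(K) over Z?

H_0 ≅ Z^2,  H_1 ≅ Z^4,  H_2 = 0.

We work with the vertex ordering 1 < 2 < 3 < 4 < 5 < 6 < 7 < 8 < 9 < 10 < 11 < 12. The simplices of K, each written with vertices in increasing order, are:

  0-simplices (12): [1], [2], [3], [4], [5], [6], [7], [8], [9], [10], [11], [12]
  1-simplices (19): [1,5], [1,8], [1,9], [1,10], [2,4], [2,7], [3,4], [3,12], [4,6], [4,7], [4,11], [4,12], [5,8], [5,9], [5,10], [6,11], [8,9], [8,10], [9,10]
  2-simplices (5): [1,5,8], [1,5,10], [1,8,9], [5,9,10], [8,9,10]

Hence C_0 ≅ Z^12, C_1 ≅ Z^19, C_2 ≅ Z^5.

The boundary map ∂_1: C_1 → C_0 maps an edge to its endpoints' difference, ∂[p,q] = q − p.
As a 12×19 matrix over Z this has rank 10, with invariant factors (1,1,1,1,1,1,1,1,1,1).

Boundary ∂_2: C_2 → C_1 acts by ∂[p,q,r] = [q,r] − [p,r] + [p,q]. For instance
  ∂[1,8,9] = [8,9] − [1,9] + [1,8],
  ∂[1,5,10] = [5,10] − [1,10] + [1,5].
As a 19×5 matrix over Z this has rank 5, with invariant factors (1,1,1,1,1).

From H_k ≅ ker(∂_k) / im(∂_{k+1}) we obtain:

  H_0: rank C_0 − rank ∂_1 = 12 − 10 = 2, and the invariant factors of ∂_1 are all 1, so H_0 = Z^2.
  H_1: rank ker ∂_1 − rank ∂_2 = (19 − 10) − 5 = 4, and the invariant factors of ∂_2 are all 1, so H_1 = Z^4.
  H_2: rank ker ∂_2 − rank ∂_3 = (5 − 5) − 0 = 0, and there is no ∂_3, so H_2 = 0.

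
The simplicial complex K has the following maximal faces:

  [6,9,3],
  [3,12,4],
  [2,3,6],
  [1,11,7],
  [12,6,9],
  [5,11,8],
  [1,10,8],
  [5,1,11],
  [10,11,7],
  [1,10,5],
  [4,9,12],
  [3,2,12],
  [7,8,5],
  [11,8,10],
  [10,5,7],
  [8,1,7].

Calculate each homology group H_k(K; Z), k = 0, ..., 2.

We work with the vertex ordering 1 < 2 < 3 < 4 < 5 < 6 < 7 < 8 < 9 < 10 < 11 < 12. The simplices of K, each written with vertices in increasing order, are:

  0-simplices (12): [1], [2], [3], [4], [5], [6], [7], [8], [9], [10], [11], [12]
  1-simplices (27): (27 of them)
  2-simplices (16): [1,5,10], [1,5,11], [1,7,8], [1,7,11], [1,8,10], [2,3,6], [2,3,12], [3,4,12], [3,6,9], [4,9,12], [5,7,8], [5,7,10], [5,8,11], [6,9,12], [7,10,11], [8,10,11]

so the chain groups are C_0 ≅ Z^12, C_1 ≅ Z^27, C_2 ≅ Z^16.

Boundary ∂_1: C_1 → C_0 maps an edge to its endpoints' difference, ∂[p,q] = q − p. For instance
  ∂[8,11] = [11] − [8].
As a 12×27 matrix over Z this has rank 10, with invariant factors (1,1,1,1,1,1,1,1,1,1).

Boundary ∂_2: C_2 → C_1 maps a triangle to the signed sum of its edges. For instance
  ∂[1,5,11] = [5,11] − [1,11] + [1,5],
  ∂[1,7,11] = [7,11] − [1,11] + [1,7].
This gives a 27×16 integer matrix of rank 16; reducing to Smith normal form yields diagonal entries (1,1,1,1,1,1,1,1,1,1,1,1,1,1,1,2).

Now H_k = ker ∂_k / im ∂_{k+1}, so:

  H_0: rank C_0 − rank ∂_1 = 12 − 10 = 2, and the invariant factors of ∂_1 are all 1, so H_0 ≅ Z^2.
  H_1: rank ker ∂_1 − rank ∂_2 = (27 − 10) − 16 = 1, and ∂_2 has invariant factor 2 > 1, so H_1 ≅ Z ⊕ Z/2.
  H_2: rank ker ∂_2 − rank ∂_3 = (16 − 16) − 0 = 0, and there is no ∂_3, so H_2 ≅ 0.

(K is a triangulation of the disjoint union of the real projective plane RP^2 and the cylinder S^1 x I.)

H_0 = Z^2,  H_1 = Z ⊕ Z/2,  H_2 = 0.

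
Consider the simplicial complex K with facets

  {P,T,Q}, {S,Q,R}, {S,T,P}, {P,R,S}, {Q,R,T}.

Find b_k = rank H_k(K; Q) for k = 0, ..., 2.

Fix the vertex order P < Q < R < S < T and write every simplex with vertices in increasing order. Then dim K = 2 and the simplices of K are:

  0-simplices (5): P, Q, R, S, T
  1-simplices (10): PQ, PR, PS, PT, QR, QS, QT, RS, RT, ST
  2-simplices (5): PQT, PRS, PST, QRS, QRT

so the chain groups are C_0 ≅ Z^5, C_1 ≅ Z^10, C_2 ≅ Z^5.

Boundary ∂_1: C_1 → C_0 maps an edge to its endpoints' difference, ∂[p,q] = q − p.
As a 5×10 matrix over Z this has rank 4, with invariant factors (1,1,1,1).

Boundary ∂_2: C_2 → C_1 sends each 2-simplex [p,q,r] to [q,r] − [p,r] + [p,q]. For instance
  ∂PST = ST − PT + PS,
  ∂QRT = RT − QT + QR.
This gives a 10×5 integer matrix of rank 5; reducing to Smith normal form yields diagonal entries (1,1,1,1,1).

From H_k ≅ ker(∂_k) / im(∂_{k+1}) we obtain:

  H_0: rank C_0 − rank ∂_1 = 5 − 4 = 1, and the invariant factors of ∂_1 are all 1, so H_0 = Z.
  H_1: rank ker ∂_1 − rank ∂_2 = (10 − 4) − 5 = 1, and the invariant factors of ∂_2 are all 1, so H_1 = Z.
  H_2: rank ker ∂_2 − rank ∂_3 = (5 − 5) − 0 = 0, and there is no ∂_3, so H_2 = 0.

(K is a triangulation of the Möbius band.)

Hence the Betti numbers are b_0 = 1, b_1 = 1, b_2 = 0.

b_0 = 1, b_1 = 1, b_2 = 0.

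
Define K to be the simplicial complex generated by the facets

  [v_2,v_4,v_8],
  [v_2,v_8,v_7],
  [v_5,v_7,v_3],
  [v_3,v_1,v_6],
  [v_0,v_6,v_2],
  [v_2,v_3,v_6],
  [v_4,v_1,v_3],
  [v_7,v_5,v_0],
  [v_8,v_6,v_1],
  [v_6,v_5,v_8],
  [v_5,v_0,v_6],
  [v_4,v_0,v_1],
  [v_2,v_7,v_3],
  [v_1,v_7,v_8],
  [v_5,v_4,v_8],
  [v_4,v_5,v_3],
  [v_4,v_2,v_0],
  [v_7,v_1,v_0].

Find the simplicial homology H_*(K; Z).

H_0 ≅ Z,  H_1 ≅ Z^2,  H_2 ≅ Z.

Take the total order v_0 < v_1 < v_2 < v_3 < v_4 < v_5 < v_6 < v_7 < v_8 on the vertex set. Then K (dimension 2) consists of the simplices:

  0-simplices (9): [v_0], [v_1], [v_2], [v_3], [v_4], [v_5], [v_6], [v_7], [v_8]
  1-simplices (27): (27 of them)
  2-simplices (18): (18 of them)

so the chain groups are C_0 ≅ Z^9, C_1 ≅ Z^27, C_2 ≅ Z^18.

∂_1: C_1 → C_0 sends each edge [p,q] (with p < q) to q − p. For instance
  ∂[v_1,v_3] = [v_3] − [v_1].
The resulting 9×27 matrix has rank 8, and its Smith normal form has invariant factors (1,1,1,1,1,1,1,1).

The boundary map ∂_2: C_2 → C_1 acts by ∂[p,q,r] = [q,r] − [p,r] + [p,q]. For instance
  ∂[v_2,v_3,v_7] = [v_3,v_7] − [v_2,v_7] + [v_2,v_3],
  ∂[v_2,v_3,v_6] = [v_3,v_6] − [v_2,v_6] + [v_2,v_3].
The resulting 27×18 matrix has rank 17, and its Smith normal form has invariant factors (1,1,1,1,1,1,1,1,1,1,1,1,1,1,1,1,1).

Computing H_k = (kernel of ∂_k) / (image of ∂_{k+1}):

  H_0: rank C_0 − rank ∂_1 = 9 − 8 = 1, and the invariant factors of ∂_1 are all 1, so H_0 = Z.
  H_1: rank ker ∂_1 − rank ∂_2 = (27 − 8) − 17 = 2, and the invariant factors of ∂_2 are all 1, so H_1 = Z^2.
  H_2: rank ker ∂_2 − rank ∂_3 = (18 − 17) − 0 = 1, and there is no ∂_3, so H_2 = Z.

As a check, the Euler characteristic is 9 − 27 + 18 = 0, which agrees with 1 − 2 + 1 = 0.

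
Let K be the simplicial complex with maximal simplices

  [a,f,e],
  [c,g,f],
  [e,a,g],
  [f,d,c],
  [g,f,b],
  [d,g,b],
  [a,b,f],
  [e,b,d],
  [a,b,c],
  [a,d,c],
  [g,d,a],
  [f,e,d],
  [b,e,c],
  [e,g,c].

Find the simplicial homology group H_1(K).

Fix the vertex order a < b < c < d < e < f < g and write every simplex with vertices in increasing order. Then dim K = 2 and the simplices of K are:

  0-simplices (7): a, b, c, d, e, f, g
  1-simplices (21): ab, ac, ad, ae, af, ag, bc, bd, be, bf, bg, cd, ce, cf, cg, de, df, dg, ef, eg, fg
  2-simplices (14): abc, abf, acd, adg, aef, aeg, bce, bde, bdg, bfg, cdf, ceg, cfg, def

so the chain groups are C_0 ≅ Z^7, C_1 ≅ Z^21, C_2 ≅ Z^14.

The boundary map ∂_1: C_1 → C_0 sends each edge [p,q] (with p < q) to q − p. For instance
  ∂eg = g − e.
The 7×21 boundary matrix has rank 6 and Smith normal form diag(1,1,1,1,1,1).

The boundary map ∂_2: C_2 → C_1 maps a triangle to the signed sum of its edges. For instance
  ∂abf = bf − af + ab,
  ∂ceg = eg − cg + ce.
The 21×14 boundary matrix has rank 13 and Smith normal form diag(1,1,1,1,1,1,1,1,1,1,1,1,1).

Reading off H_k = ker ∂_k / im ∂_{k+1}:

  H_1: rank ker ∂_1 − rank ∂_2 = (21 − 6) − 13 = 2, and the invariant factors of ∂_2 are all 1, so H_1 ≅ Z^2.

H_1 = Z^2.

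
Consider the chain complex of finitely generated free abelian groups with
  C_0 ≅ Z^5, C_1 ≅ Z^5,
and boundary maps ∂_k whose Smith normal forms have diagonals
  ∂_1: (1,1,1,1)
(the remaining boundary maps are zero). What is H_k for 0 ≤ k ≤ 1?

H_0 ≅ Z,  H_1 ≅ Z.

H_0: b_0 = 5 − 0 − 4 = 1; torsion from ∂_1 factors > 1: none. So H_0 ≅ Z.
H_1: b_1 = 5 − 4 − 0 = 1; torsion from ∂_2 factors > 1: none. So H_1 ≅ Z.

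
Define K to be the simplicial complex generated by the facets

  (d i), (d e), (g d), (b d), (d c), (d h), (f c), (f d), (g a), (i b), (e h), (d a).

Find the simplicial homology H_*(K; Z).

Order the vertices as a < b < c < d < e < f < g < h < i. Listing each simplex with vertices in this order, K has dimension 1 with simplices:

  0-simplices (9): a, b, c, d, e, f, g, h, i
  1-simplices (12): ad, ag, bd, bi, cd, cf, de, df, dg, dh, di, eh

Hence C_0 ≅ Z^9, C_1 ≅ Z^12.

∂_1: C_1 → C_0 maps an edge to its endpoints' difference, ∂[p,q] = q − p.
The resulting 9×12 matrix has rank 8, and its Smith normal form has invariant factors (1,1,1,1,1,1,1,1).

Computing H_k = (kernel of ∂_k) / (image of ∂_{k+1}):

  H_0: rank C_0 − rank ∂_1 = 9 − 8 = 1, and the invariant factors of ∂_1 are all 1, so H_0 ≅ Z.
  H_1: rank ker ∂_1 − rank ∂_2 = (12 − 8) − 0 = 4, and there is no ∂_2, so H_1 ≅ Z^4.

As a check, the Euler characteristic is 9 − 12 = -3, which agrees with 1 − 4 = -3.

H_0 ≅ Z,  H_1 ≅ Z^4.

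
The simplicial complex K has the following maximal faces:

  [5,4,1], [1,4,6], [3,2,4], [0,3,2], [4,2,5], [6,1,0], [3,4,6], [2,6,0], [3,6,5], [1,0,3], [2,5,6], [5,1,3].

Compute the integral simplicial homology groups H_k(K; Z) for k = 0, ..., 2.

H_0 ≅ Z,  H_1 ≅ Z/2,  H_2 = 0.

We work with the vertex ordering 0 < 1 < 2 < 3 < 4 < 5 < 6. The simplices of K, each written with vertices in increasing order, are:

  0-simplices (7): [0], [1], [2], [3], [4], [5], [6]
  1-simplices (18): [0,1], [0,2], [0,3], [0,6], [1,3], [1,4], [1,5], [1,6], [2,3], [2,4], [2,5], [2,6], [3,4], [3,5], [3,6], [4,5], [4,6], [5,6]
  2-simplices (12): [0,1,3], [0,1,6], [0,2,3], [0,2,6], [1,3,5], [1,4,5], [1,4,6], [2,3,4], [2,4,5], [2,5,6], [3,4,6], [3,5,6]

giving chain groups C_0 ≅ Z^7, C_1 ≅ Z^18, C_2 ≅ Z^12.

∂_1: C_1 → C_0 is given by ∂[p,q] = [q] − [p]. For instance
  ∂[5,6] = [6] − [5].
This gives a 7×18 integer matrix of rank 6; reducing to Smith normal form yields diagonal entries (1,1,1,1,1,1).

The boundary map ∂_2: C_2 → C_1 maps a triangle to the signed sum of its edges. For instance
  ∂[0,2,3] = [2,3] − [0,3] + [0,2],
  ∂[0,1,6] = [1,6] − [0,6] + [0,1].
As a 18×12 matrix over Z this has rank 12, with invariant factors (1,1,1,1,1,1,1,1,1,1,1,2).

Computing H_k = (kernel of ∂_k) / (image of ∂_{k+1}):

  H_0: rank C_0 − rank ∂_1 = 7 − 6 = 1, and the invariant factors of ∂_1 are all 1, so H_0 ≅ Z.
  H_1: rank ker ∂_1 − rank ∂_2 = (18 − 6) − 12 = 0, and ∂_2 has invariant factor 2 > 1, so H_1 ≅ Z/2.
  H_2: rank ker ∂_2 − rank ∂_3 = (12 − 12) − 0 = 0, and there is no ∂_3, so H_2 ≅ 0.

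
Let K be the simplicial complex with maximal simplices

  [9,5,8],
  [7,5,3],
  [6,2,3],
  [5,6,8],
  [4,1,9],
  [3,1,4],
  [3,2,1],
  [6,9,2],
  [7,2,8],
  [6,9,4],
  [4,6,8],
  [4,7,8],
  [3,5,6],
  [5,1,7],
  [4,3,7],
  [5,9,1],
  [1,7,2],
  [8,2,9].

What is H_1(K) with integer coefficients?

H_1 ≅ Z ⊕ Z/2.

K has 9 vertices, 27 edges, 18 triangles.
rank ∂_1 = 8, rank ∂_2 = 18 ⇒ b_1 = 27 − 8 − 18 = 1; ∂_2 has invariant factor(s) [2] giving torsion. So H_1 = Z ⊕ Z/2.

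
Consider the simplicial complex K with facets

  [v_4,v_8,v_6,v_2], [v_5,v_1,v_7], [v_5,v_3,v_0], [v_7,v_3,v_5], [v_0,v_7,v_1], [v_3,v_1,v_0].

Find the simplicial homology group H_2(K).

Take the total order v_0 < v_1 < v_2 < v_3 < v_4 < v_5 < v_6 < v_7 < v_8 on the vertex set. Then K (dimension 3) consists of the simplices:

  0-simplices (9): [v_0], [v_1], [v_2], [v_3], [v_4], [v_5], [v_6], [v_7], [v_8]
  1-simplices (16): (16 of them)
  2-simplices (9): [v_0,v_1,v_3], [v_0,v_1,v_7], [v_0,v_3,v_5], [v_1,v_5,v_7], [v_2,v_4,v_6], [v_2,v_4,v_8], [v_2,v_6,v_8], [v_3,v_5,v_7], [v_4,v_6,v_8]
  3-simplices (1): [v_2,v_4,v_6,v_8]

so the chain groups are C_0 ≅ Z^9, C_1 ≅ Z^16, C_2 ≅ Z^9, C_3 ≅ Z^1.

The boundary map ∂_1: C_1 → C_0 maps an edge to its endpoints' difference, ∂[p,q] = q − p. For instance
  ∂[v_4,v_8] = [v_8] − [v_4].
As a 9×16 matrix over Z this has rank 7, with invariant factors (1,1,1,1,1,1,1).

The boundary map ∂_2: C_2 → C_1 acts by ∂[p,q,r] = [q,r] − [p,r] + [p,q]. For instance
  ∂[v_4,v_6,v_8] = [v_6,v_8] − [v_4,v_8] + [v_4,v_6],
  ∂[v_2,v_4,v_8] = [v_4,v_8] − [v_2,v_8] + [v_2,v_4].
The 16×9 boundary matrix has rank 8 and Smith normal form diag(1,1,1,1,1,1,1,1).

The boundary map ∂_3: C_3 → C_2 sends each 3-simplex σ to the alternating sum Σ_i (−1)^i (σ with its i-th vertex removed). For instance
  ∂[v_2,v_4,v_6,v_8] = [v_4,v_6,v_8] − [v_2,v_6,v_8] + [v_2,v_4,v_8] − [v_2,v_4,v_6].
This gives a 9×1 integer matrix of rank 1; reducing to Smith normal form yields diagonal entries (1).

Computing H_k = (kernel of ∂_k) / (image of ∂_{k+1}):

  H_2: rank ker ∂_2 − rank ∂_3 = (9 − 8) − 1 = 0, and the invariant factors of ∂_3 are all 1, so H_2 ≅ 0.

H_2 = 0.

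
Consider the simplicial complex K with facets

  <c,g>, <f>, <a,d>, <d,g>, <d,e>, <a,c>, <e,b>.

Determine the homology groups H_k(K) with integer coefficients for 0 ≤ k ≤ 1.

H_0 = Z^2,  H_1 = Z.

Order the vertices as a < b < c < d < e < f < g. Listing each simplex with vertices in this order, K has dimension 1 with simplices:

  0-simplices (7): a, b, c, d, e, f, g
  1-simplices (6): ac, ad, be, cg, de, dg

so the chain groups are C_0 ≅ Z^7, C_1 ≅ Z^6.

The boundary map ∂_1: C_1 → C_0 maps an edge to its endpoints' difference, ∂[p,q] = q − p. For instance
  ∂be = e − b.
The 7×6 boundary matrix has rank 5 and Smith normal form diag(1,1,1,1,1).

From H_k ≅ ker(∂_k) / im(∂_{k+1}) we obtain:

  H_0: rank C_0 − rank ∂_1 = 7 − 5 = 2, and the invariant factors of ∂_1 are all 1, so H_0 = Z^2.
  H_1: rank ker ∂_1 − rank ∂_2 = (6 − 5) − 0 = 1, and there is no ∂_2, so H_1 = Z.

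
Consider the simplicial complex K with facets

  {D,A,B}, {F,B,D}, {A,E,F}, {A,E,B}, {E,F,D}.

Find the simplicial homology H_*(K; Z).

H_0 ≅ Z,  H_1 ≅ Z,  H_2 = 0.

Order the vertices as A < B < D < E < F. Listing each simplex with vertices in this order, K has dimension 2 with simplices:

  0-simplices (5): A, B, D, E, F
  1-simplices (10): AB, AD, AE, AF, BD, BE, BF, DE, DF, EF
  2-simplices (5): ABD, ABE, AEF, BDF, DEF

so the chain groups are C_0 ≅ Z^5, C_1 ≅ Z^10, C_2 ≅ Z^5.

Boundary ∂_1: C_1 → C_0 is given by ∂[p,q] = [q] − [p].
This gives a 5×10 integer matrix of rank 4; reducing to Smith normal form yields diagonal entries (1,1,1,1).

The boundary map ∂_2: C_2 → C_1 acts by ∂[p,q,r] = [q,r] − [p,r] + [p,q]. For instance
  ∂ABD = BD − AD + AB,
  ∂BDF = DF − BF + BD.
As a 10×5 matrix over Z this has rank 5, with invariant factors (1,1,1,1,1).

From H_k ≅ ker(∂_k) / im(∂_{k+1}) we obtain:

  H_0: rank C_0 − rank ∂_1 = 5 − 4 = 1, and the invariant factors of ∂_1 are all 1, so H_0 ≅ Z.
  H_1: rank ker ∂_1 − rank ∂_2 = (10 − 4) − 5 = 1, and the invariant factors of ∂_2 are all 1, so H_1 ≅ Z.
  H_2: rank ker ∂_2 − rank ∂_3 = (5 − 5) − 0 = 0, and there is no ∂_3, so H_2 ≅ 0.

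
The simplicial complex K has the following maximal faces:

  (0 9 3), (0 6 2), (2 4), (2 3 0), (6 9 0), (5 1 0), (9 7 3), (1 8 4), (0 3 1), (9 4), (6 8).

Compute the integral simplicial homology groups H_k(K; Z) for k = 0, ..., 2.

H_0 = Z,  H_1 = Z^3,  H_2 = 0.

Order the vertices as 0 < 1 < 2 < 3 < 4 < 5 < 6 < 7 < 8 < 9. Listing each simplex with vertices in this order, K has dimension 2 with simplices:

  0-simplices (10): [0], [1], [2], [3], [4], [5], [6], [7], [8], [9]
  1-simplices (20): [0,1], [0,2], [0,3], [0,5], [0,6], [0,9], [1,3], [1,4], [1,5], [1,8], [2,3], [2,4], [2,6], [3,7], [3,9], [4,8], [4,9], [6,8], [6,9], [7,9]
  2-simplices (8): [0,1,3], [0,1,5], [0,2,3], [0,2,6], [0,3,9], [0,6,9], [1,4,8], [3,7,9]

so the chain groups are C_0 ≅ Z^10, C_1 ≅ Z^20, C_2 ≅ Z^8.

Boundary ∂_1: C_1 → C_0 maps an edge to its endpoints' difference, ∂[p,q] = q − p. For instance
  ∂[1,4] = [4] − [1].
As a 10×20 matrix over Z this has rank 9, with invariant factors (1,1,1,1,1,1,1,1,1).

The boundary map ∂_2: C_2 → C_1 maps a triangle to the signed sum of its edges. For instance
  ∂[0,1,5] = [1,5] − [0,5] + [0,1],
  ∂[0,1,3] = [1,3] − [0,3] + [0,1].
This gives a 20×8 integer matrix of rank 8; reducing to Smith normal form yields diagonal entries (1,1,1,1,1,1,1,1).

Now H_k = ker ∂_k / im ∂_{k+1}, so:

  H_0: rank C_0 − rank ∂_1 = 10 − 9 = 1, and the invariant factors of ∂_1 are all 1, so H_0 = Z.
  H_1: rank ker ∂_1 − rank ∂_2 = (20 − 9) − 8 = 3, and the invariant factors of ∂_2 are all 1, so H_1 = Z^3.
  H_2: rank ker ∂_2 − rank ∂_3 = (8 − 8) − 0 = 0, and there is no ∂_3, so H_2 = 0.

As a check, the Euler characteristic is 10 − 20 + 8 = -2, which agrees with 1 − 3 + 0 = -2.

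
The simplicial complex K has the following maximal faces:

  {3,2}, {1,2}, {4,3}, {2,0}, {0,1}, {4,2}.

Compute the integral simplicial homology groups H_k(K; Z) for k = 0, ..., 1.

H_0 = Z,  H_1 = Z^2.

Take the total order 0 < 1 < 2 < 3 < 4 on the vertex set. Then K (dimension 1) consists of the simplices:

  0-simplices (5): [0], [1], [2], [3], [4]
  1-simplices (6): [0,1], [0,2], [1,2], [2,3], [2,4], [3,4]

Hence C_0 ≅ Z^5, C_1 ≅ Z^6.

∂_1: C_1 → C_0 sends each edge [p,q] (with p < q) to q − p.
As a 5×6 matrix over Z this has rank 4, with invariant factors (1,1,1,1).

Reading off H_k = ker ∂_k / im ∂_{k+1}:

  H_0: rank C_0 − rank ∂_1 = 5 − 4 = 1, and the invariant factors of ∂_1 are all 1, so H_0 = Z.
  H_1: rank ker ∂_1 − rank ∂_2 = (6 − 4) − 0 = 2, and there is no ∂_2, so H_1 = Z^2.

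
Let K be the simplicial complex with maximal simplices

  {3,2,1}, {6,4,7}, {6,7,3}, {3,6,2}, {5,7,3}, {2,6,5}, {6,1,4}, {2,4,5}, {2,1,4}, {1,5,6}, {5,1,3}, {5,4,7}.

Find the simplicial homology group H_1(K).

H_1 ≅ Z/2.

K has 7 vertices, 18 edges, 12 triangles.
rank ∂_1 = 6, rank ∂_2 = 12 ⇒ b_1 = 18 − 6 − 12 = 0; ∂_2 has invariant factor(s) [2] giving torsion. So H_1 ≅ Z/2.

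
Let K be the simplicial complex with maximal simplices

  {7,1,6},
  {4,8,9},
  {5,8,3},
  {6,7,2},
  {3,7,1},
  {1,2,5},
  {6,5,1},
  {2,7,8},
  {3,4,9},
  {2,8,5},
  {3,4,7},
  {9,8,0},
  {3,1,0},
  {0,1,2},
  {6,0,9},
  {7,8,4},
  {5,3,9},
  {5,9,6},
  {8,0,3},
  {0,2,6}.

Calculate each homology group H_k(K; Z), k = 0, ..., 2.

H_0 = Z,  H_1 = Z ⊕ Z_2,  H_2 = 0.

K has 10 vertices, 30 edges, 20 triangles.
rank ∂_0 = 0, rank ∂_1 = 9 ⇒ b_0 = 10 − 0 − 9 = 1; all invariant factors of ∂_1 are 1 so no torsion. So H_0 = Z.
rank ∂_1 = 9, rank ∂_2 = 20 ⇒ b_1 = 30 − 9 − 20 = 1; ∂_2 has invariant factor(s) [2] giving torsion. So H_1 = Z ⊕ Z_2.
rank ∂_2 = 20, rank ∂_3 = 0 ⇒ b_2 = 20 − 20 − 0 = 0. So H_2 = 0.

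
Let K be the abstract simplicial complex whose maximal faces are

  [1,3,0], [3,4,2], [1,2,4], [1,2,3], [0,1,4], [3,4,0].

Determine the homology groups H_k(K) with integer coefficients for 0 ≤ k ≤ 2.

Order the vertices as 0 < 1 < 2 < 3 < 4. Listing each simplex with vertices in this order, K has dimension 2 with simplices:

  0-simplices (5): [0], [1], [2], [3], [4]
  1-simplices (9): [0,1], [0,3], [0,4], [1,2], [1,3], [1,4], [2,3], [2,4], [3,4]
  2-simplices (6): [0,1,3], [0,1,4], [0,3,4], [1,2,3], [1,2,4], [2,3,4]

Hence C_0 ≅ Z^5, C_1 ≅ Z^9, C_2 ≅ Z^6.

∂_1: C_1 → C_0 is given by ∂[p,q] = [q] − [p]. For instance
  ∂[0,1] = [1] − [0].
This gives a 5×9 integer matrix of rank 4; reducing to Smith normal form yields diagonal entries (1,1,1,1).

Boundary ∂_2: C_2 → C_1 maps a triangle to the signed sum of its edges. For instance
  ∂[1,2,4] = [2,4] − [1,4] + [1,2],
  ∂[2,3,4] = [3,4] − [2,4] + [2,3].
This gives a 9×6 integer matrix of rank 5; reducing to Smith normal form yields diagonal entries (1,1,1,1,1).

Computing H_k = (kernel of ∂_k) / (image of ∂_{k+1}):

  H_0: rank C_0 − rank ∂_1 = 5 − 4 = 1, and the invariant factors of ∂_1 are all 1, so H_0 ≅ Z.
  H_1: rank ker ∂_1 − rank ∂_2 = (9 − 4) − 5 = 0, and the invariant factors of ∂_2 are all 1, so H_1 ≅ 0.
  H_2: rank ker ∂_2 − rank ∂_3 = (6 − 5) − 0 = 1, and there is no ∂_3, so H_2 ≅ Z.

H_0 = Z,  H_1 = 0,  H_2 = Z.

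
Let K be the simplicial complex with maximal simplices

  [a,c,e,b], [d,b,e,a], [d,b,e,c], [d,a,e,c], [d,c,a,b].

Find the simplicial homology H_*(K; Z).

H_0 = Z,  H_1 = 0,  H_2 = 0,  H_3 = Z.

We work with the vertex ordering a < b < c < d < e. The simplices of K, each written with vertices in increasing order, are:

  0-simplices (5): a, b, c, d, e
  1-simplices (10): ab, ac, ad, ae, bc, bd, be, cd, ce, de
  2-simplices (10): abc, abd, abe, acd, ace, ade, bcd, bce, bde, cde
  3-simplices (5): abcd, abce, abde, acde, bcde

so the chain groups are C_0 ≅ Z^5, C_1 ≅ Z^10, C_2 ≅ Z^10, C_3 ≅ Z^5.

∂_1: C_1 → C_0 sends each edge [p,q] (with p < q) to q − p. For instance
  ∂de = e − d.
The resulting 5×10 matrix has rank 4, and its Smith normal form has invariant factors (1,1,1,1).

The boundary map ∂_2: C_2 → C_1 sends each 2-simplex [p,q,r] to [q,r] − [p,r] + [p,q]. For instance
  ∂cde = de − ce + cd,
  ∂abc = bc − ac + ab.
This gives a 10×10 integer matrix of rank 6; reducing to Smith normal form yields diagonal entries (1,1,1,1,1,1).

∂_3: C_3 → C_2 sends each 3-simplex σ to the alternating sum Σ_i (−1)^i (σ with its i-th vertex removed). For instance
  ∂abde = bde − ade + abe − abd,
  ∂abce = bce − ace + abe − abc.
As a 10×5 matrix over Z this has rank 4, with invariant factors (1,1,1,1).

From H_k ≅ ker(∂_k) / im(∂_{k+1}) we obtain:

  H_0: rank C_0 − rank ∂_1 = 5 − 4 = 1, and the invariant factors of ∂_1 are all 1, so H_0 ≅ Z.
  H_1: rank ker ∂_1 − rank ∂_2 = (10 − 4) − 6 = 0, and the invariant factors of ∂_2 are all 1, so H_1 ≅ 0.
  H_2: rank ker ∂_2 − rank ∂_3 = (10 − 6) − 4 = 0, and the invariant factors of ∂_3 are all 1, so H_2 ≅ 0.
  H_3: rank ker ∂_3 − rank ∂_4 = (5 − 4) − 0 = 1, and there is no ∂_4, so H_3 ≅ Z.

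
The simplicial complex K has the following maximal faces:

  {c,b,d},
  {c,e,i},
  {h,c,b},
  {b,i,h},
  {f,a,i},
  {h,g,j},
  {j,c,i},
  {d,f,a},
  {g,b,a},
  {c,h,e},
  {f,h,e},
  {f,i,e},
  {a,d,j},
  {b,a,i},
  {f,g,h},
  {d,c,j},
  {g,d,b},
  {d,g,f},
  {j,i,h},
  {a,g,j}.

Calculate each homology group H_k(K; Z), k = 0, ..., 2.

H_0 = Z,  H_1 = Z ⊕ Z/2,  H_2 = 0.

Order the vertices as a < b < c < d < e < f < g < h < i < j. Listing each simplex with vertices in this order, K has dimension 2 with simplices:

  0-simplices (10): a, b, c, d, e, f, g, h, i, j
  1-simplices (30): ab, ad, af, ag, ai, aj, bc, bd, bg, bh, bi, cd, ce, ch, ci, cj, df, dg, dj, ef, eh, ei, fg, fh, fi, gh, gj, hi, hj, ij
  2-simplices (20): abg, abi, adf, adj, afi, agj, bcd, bch, bdg, bhi, cdj, ceh, cei, cij, dfg, efh, efi, fgh, ghj, hij

so the chain groups are C_0 ≅ Z^10, C_1 ≅ Z^30, C_2 ≅ Z^20.

∂_1: C_1 → C_0 sends each edge [p,q] (with p < q) to q − p.
As a 10×30 matrix over Z this has rank 9, with invariant factors (1,1,1,1,1,1,1,1,1).

∂_2: C_2 → C_1 acts by ∂[p,q,r] = [q,r] − [p,r] + [p,q]. For instance
  ∂bcd = cd − bd + bc,
  ∂afi = fi − ai + af.
The 30×20 boundary matrix has rank 20 and Smith normal form diag(1,1,1,1,1,1,1,1,1,1,1,1,1,1,1,1,1,1,1,2).

From H_k ≅ ker(∂_k) / im(∂_{k+1}) we obtain:

  H_0: rank C_0 − rank ∂_1 = 10 − 9 = 1, and the invariant factors of ∂_1 are all 1, so H_0 ≅ Z.
  H_1: rank ker ∂_1 − rank ∂_2 = (30 − 9) − 20 = 1, and ∂_2 has invariant factor 2 > 1, so H_1 ≅ Z ⊕ Z/2.
  H_2: rank ker ∂_2 − rank ∂_3 = (20 − 20) − 0 = 0, and there is no ∂_3, so H_2 ≅ 0.

As a check, the Euler characteristic is 10 − 30 + 20 = 0, which agrees with 1 − 1 + 0 = 0.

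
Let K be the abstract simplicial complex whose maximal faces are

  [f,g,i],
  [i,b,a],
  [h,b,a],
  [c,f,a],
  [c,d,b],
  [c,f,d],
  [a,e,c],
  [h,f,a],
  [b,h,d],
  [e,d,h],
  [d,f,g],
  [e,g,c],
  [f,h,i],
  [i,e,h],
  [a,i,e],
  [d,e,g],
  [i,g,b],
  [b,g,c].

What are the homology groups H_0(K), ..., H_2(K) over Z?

Fix the vertex order a < b < c < d < e < f < g < h < i and write every simplex with vertices in increasing order. Then dim K = 2 and the simplices of K are:

  0-simplices (9): a, b, c, d, e, f, g, h, i
  1-simplices (27): ab, ac, ae, af, ah, ai, bc, bd, bg, bh, bi, cd, ce, cf, cg, de, df, dg, dh, eg, eh, ei, fg, fh, fi, gi, hi
  2-simplices (18): abh, abi, ace, acf, aei, afh, bcd, bcg, bdh, bgi, cdf, ceg, deg, deh, dfg, ehi, fgi, fhi

giving chain groups C_0 ≅ Z^9, C_1 ≅ Z^27, C_2 ≅ Z^18.

∂_1: C_1 → C_0 sends each edge [p,q] (with p < q) to q − p.
As a 9×27 matrix over Z this has rank 8, with invariant factors (1,1,1,1,1,1,1,1).

∂_2: C_2 → C_1 sends each 2-simplex [p,q,r] to [q,r] − [p,r] + [p,q]. For instance
  ∂bcg = cg − bg + bc,
  ∂ace = ce − ae + ac.
As a 27×18 matrix over Z this has rank 18, with invariant factors (1,1,1,1,1,1,1,1,1,1,1,1,1,1,1,1,1,2).

Now H_k = ker ∂_k / im ∂_{k+1}, so:

  H_0: rank C_0 − rank ∂_1 = 9 − 8 = 1, and the invariant factors of ∂_1 are all 1, so H_0 ≅ Z.
  H_1: rank ker ∂_1 − rank ∂_2 = (27 − 8) − 18 = 1, and ∂_2 has invariant factor 2 > 1, so H_1 ≅ Z ⊕ Z/2.
  H_2: rank ker ∂_2 − rank ∂_3 = (18 − 18) − 0 = 0, and there is no ∂_3, so H_2 ≅ 0.

As a check, the Euler characteristic is 9 − 27 + 18 = 0, which agrees with 1 − 1 + 0 = 0.

H_0 ≅ Z,  H_1 ≅ Z ⊕ Z/2,  H_2 = 0.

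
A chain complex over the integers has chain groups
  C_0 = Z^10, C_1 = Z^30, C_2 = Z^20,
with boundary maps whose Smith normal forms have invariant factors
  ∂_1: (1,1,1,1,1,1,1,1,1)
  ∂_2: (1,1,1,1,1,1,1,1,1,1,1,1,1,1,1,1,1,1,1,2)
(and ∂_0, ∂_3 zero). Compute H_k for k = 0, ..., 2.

H_0: b_0 = 10 − 0 − 9 = 1; torsion from ∂_1 factors > 1: none. So H_0 ≅ Z.
H_1: b_1 = 30 − 9 − 20 = 1; torsion from ∂_2 factors > 1: [2]. So H_1 ≅ Z ⊕ Z/2.
H_2: b_2 = 20 − 20 − 0 = 0; torsion from ∂_3 factors > 1: none. So H_2 ≅ 0.

H_0 ≅ Z,  H_1 ≅ Z ⊕ Z/2,  H_2 = 0.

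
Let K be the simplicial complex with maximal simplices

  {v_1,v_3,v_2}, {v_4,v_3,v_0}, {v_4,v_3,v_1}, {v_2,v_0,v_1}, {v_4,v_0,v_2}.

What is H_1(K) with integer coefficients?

Take the total order v_0 < v_1 < v_2 < v_3 < v_4 on the vertex set. Then K (dimension 2) consists of the simplices:

  0-simplices (5): [v_0], [v_1], [v_2], [v_3], [v_4]
  1-simplices (10): [v_0,v_1], [v_0,v_2], [v_0,v_3], [v_0,v_4], [v_1,v_2], [v_1,v_3], [v_1,v_4], [v_2,v_3], [v_2,v_4], [v_3,v_4]
  2-simplices (5): [v_0,v_1,v_2], [v_0,v_2,v_4], [v_0,v_3,v_4], [v_1,v_2,v_3], [v_1,v_3,v_4]

so the chain groups are C_0 ≅ Z^5, C_1 ≅ Z^10, C_2 ≅ Z^5.

The boundary map ∂_1: C_1 → C_0 maps an edge to its endpoints' difference, ∂[p,q] = q − p.
This gives a 5×10 integer matrix of rank 4; reducing to Smith normal form yields diagonal entries (1,1,1,1).

The boundary map ∂_2: C_2 → C_1 maps a triangle to the signed sum of its edges. For instance
  ∂[v_0,v_1,v_2] = [v_1,v_2] − [v_0,v_2] + [v_0,v_1],
  ∂[v_1,v_3,v_4] = [v_3,v_4] − [v_1,v_4] + [v_1,v_3].
The 10×5 boundary matrix has rank 5 and Smith normal form diag(1,1,1,1,1).

Reading off H_k = ker ∂_k / im ∂_{k+1}:

  H_1: rank ker ∂_1 − rank ∂_2 = (10 − 4) − 5 = 1, and the invariant factors of ∂_2 are all 1, so H_1 ≅ Z.

(K is a triangulation of the Möbius band.)

H_1 ≅ Z.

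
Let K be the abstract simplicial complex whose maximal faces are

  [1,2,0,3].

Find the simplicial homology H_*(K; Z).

H_0 = Z,  H_1 = 0,  H_2 = 0,  H_3 = 0.

Take the total order 0 < 1 < 2 < 3 on the vertex set. Then K (dimension 3) consists of the simplices:

  0-simplices (4): [0], [1], [2], [3]
  1-simplices (6): [0,1], [0,2], [0,3], [1,2], [1,3], [2,3]
  2-simplices (4): [0,1,2], [0,1,3], [0,2,3], [1,2,3]
  3-simplices (1): [0,1,2,3]

so the chain groups are C_0 ≅ Z^4, C_1 ≅ Z^6, C_2 ≅ Z^4, C_3 ≅ Z^1.

Boundary ∂_1: C_1 → C_0 is given by ∂[p,q] = [q] − [p].
This gives a 4×6 integer matrix of rank 3; reducing to Smith normal form yields diagonal entries (1,1,1).

∂_2: C_2 → C_1 maps a triangle to the signed sum of its edges. For instance
  ∂[0,2,3] = [2,3] − [0,3] + [0,2],
  ∂[0,1,3] = [1,3] − [0,3] + [0,1].
This gives a 6×4 integer matrix of rank 3; reducing to Smith normal form yields diagonal entries (1,1,1).

The boundary map ∂_3: C_3 → C_2 sends each 3-simplex σ to the alternating sum Σ_i (−1)^i (σ with its i-th vertex removed). For instance
  ∂[0,1,2,3] = [1,2,3] − [0,2,3] + [0,1,3] − [0,1,2].
The resulting 4×1 matrix has rank 1, and its Smith normal form has invariant factors (1).

From H_k ≅ ker(∂_k) / im(∂_{k+1}) we obtain:

  H_0: rank C_0 − rank ∂_1 = 4 − 3 = 1, and the invariant factors of ∂_1 are all 1, so H_0 ≅ Z.
  H_1: rank ker ∂_1 − rank ∂_2 = (6 − 3) − 3 = 0, and the invariant factors of ∂_2 are all 1, so H_1 ≅ 0.
  H_2: rank ker ∂_2 − rank ∂_3 = (4 − 3) − 1 = 0, and the invariant factors of ∂_3 are all 1, so H_2 ≅ 0.
  H_3: rank ker ∂_3 − rank ∂_4 = (1 − 1) − 0 = 0, and there is no ∂_4, so H_3 ≅ 0.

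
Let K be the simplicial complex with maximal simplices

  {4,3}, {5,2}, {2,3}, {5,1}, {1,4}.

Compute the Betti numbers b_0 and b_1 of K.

Order the vertices as 1 < 2 < 3 < 4 < 5. Listing each simplex with vertices in this order, K has dimension 1 with simplices:

  0-simplices (5): [1], [2], [3], [4], [5]
  1-simplices (5): [1,4], [1,5], [2,3], [2,5], [3,4]

so the chain groups are C_0 ≅ Z^5, C_1 ≅ Z^5.

Boundary ∂_1: C_1 → C_0 is given by ∂[p,q] = [q] − [p].
This gives a 5×5 integer matrix of rank 4; reducing to Smith normal form yields diagonal entries (1,1,1,1).

Reading off H_k = ker ∂_k / im ∂_{k+1}:

  H_0: rank C_0 − rank ∂_1 = 5 − 4 = 1, and the invariant factors of ∂_1 are all 1, so H_0 = Z.
  H_1: rank ker ∂_1 − rank ∂_2 = (5 − 4) − 0 = 1, and there is no ∂_2, so H_1 = Z.

As a check, the Euler characteristic is 5 − 5 = 0, which agrees with 1 − 1 = 0.

Hence the Betti numbers are b_0 = 1, b_1 = 1.

b_0 = 1, b_1 = 1.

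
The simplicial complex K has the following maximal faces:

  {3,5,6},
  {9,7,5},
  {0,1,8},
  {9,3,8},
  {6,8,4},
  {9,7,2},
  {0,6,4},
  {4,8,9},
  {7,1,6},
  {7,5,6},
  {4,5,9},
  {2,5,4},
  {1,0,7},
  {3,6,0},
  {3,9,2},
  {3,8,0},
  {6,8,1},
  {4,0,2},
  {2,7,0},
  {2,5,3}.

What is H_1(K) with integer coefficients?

We work with the vertex ordering 0 < 1 < 2 < 3 < 4 < 5 < 6 < 7 < 8 < 9. The simplices of K, each written with vertices in increasing order, are:

  0-simplices (10): [0], [1], [2], [3], [4], [5], [6], [7], [8], [9]
  1-simplices (30): (30 of them)
  2-simplices (20): (20 of them)

Hence C_0 ≅ Z^10, C_1 ≅ Z^30, C_2 ≅ Z^20.

The boundary map ∂_1: C_1 → C_0 is given by ∂[p,q] = [q] − [p].
This gives a 10×30 integer matrix of rank 9; reducing to Smith normal form yields diagonal entries (1,1,1,1,1,1,1,1,1).

The boundary map ∂_2: C_2 → C_1 maps a triangle to the signed sum of its edges. For instance
  ∂[0,1,8] = [1,8] − [0,8] + [0,1],
  ∂[1,6,7] = [6,7] − [1,7] + [1,6].
The resulting 30×20 matrix has rank 20, and its Smith normal form has invariant factors (1,1,1,1,1,1,1,1,1,1,1,1,1,1,1,1,1,1,1,2).

Now H_k = ker ∂_k / im ∂_{k+1}, so:

  H_1: rank ker ∂_1 − rank ∂_2 = (30 − 9) − 20 = 1, and ∂_2 has invariant factor 2 > 1, so H_1 ≅ Z × Z/2.

H_1 = Z × Z/2.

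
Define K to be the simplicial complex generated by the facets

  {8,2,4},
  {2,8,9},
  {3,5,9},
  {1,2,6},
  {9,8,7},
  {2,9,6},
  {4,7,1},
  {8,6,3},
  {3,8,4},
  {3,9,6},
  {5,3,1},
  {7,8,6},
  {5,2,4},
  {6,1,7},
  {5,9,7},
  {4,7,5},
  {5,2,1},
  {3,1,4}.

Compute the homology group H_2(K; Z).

Fix the vertex order 1 < 2 < 3 < 4 < 5 < 6 < 7 < 8 < 9 and write every simplex with vertices in increasing order. Then dim K = 2 and the simplices of K are:

  0-simplices (9): [1], [2], [3], [4], [5], [6], [7], [8], [9]
  1-simplices (27): (27 of them)
  2-simplices (18): [1,2,5], [1,2,6], [1,3,4], [1,3,5], [1,4,7], [1,6,7], [2,4,5], [2,4,8], [2,6,9], [2,8,9], [3,4,8], [3,5,9], [3,6,8], [3,6,9], [4,5,7], [5,7,9], [6,7,8], [7,8,9]

giving chain groups C_0 ≅ Z^9, C_1 ≅ Z^27, C_2 ≅ Z^18.

Boundary ∂_1: C_1 → C_0 sends each edge [p,q] (with p < q) to q − p.
As a 9×27 matrix over Z this has rank 8, with invariant factors (1,1,1,1,1,1,1,1).

∂_2: C_2 → C_1 acts by ∂[p,q,r] = [q,r] − [p,r] + [p,q]. For instance
  ∂[2,8,9] = [8,9] − [2,9] + [2,8],
  ∂[1,2,6] = [2,6] − [1,6] + [1,2].
The resulting 27×18 matrix has rank 18, and its Smith normal form has invariant factors (1,1,1,1,1,1,1,1,1,1,1,1,1,1,1,1,1,2).

Reading off H_k = ker ∂_k / im ∂_{k+1}:

  H_2: rank ker ∂_2 − rank ∂_3 = (18 − 18) − 0 = 0, and there is no ∂_3, so H_2 = 0.

(K is a triangulation of the Klein bottle.)

H_2 ≅ 0.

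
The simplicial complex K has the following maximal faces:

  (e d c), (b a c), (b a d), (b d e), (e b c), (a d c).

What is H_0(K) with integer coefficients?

We work with the vertex ordering a < b < c < d < e. The simplices of K, each written with vertices in increasing order, are:

  0-simplices (5): a, b, c, d, e
  1-simplices (9): ab, ac, ad, bc, bd, be, cd, ce, de
  2-simplices (6): abc, abd, acd, bce, bde, cde

Hence C_0 ≅ Z^5, C_1 ≅ Z^9, C_2 ≅ Z^6.

Boundary ∂_1: C_1 → C_0 sends each edge [p,q] (with p < q) to q − p.
As a 5×9 matrix over Z this has rank 4, with invariant factors (1,1,1,1).

Boundary ∂_2: C_2 → C_1 sends each 2-simplex [p,q,r] to [q,r] − [p,r] + [p,q]. For instance
  ∂bde = de − be + bd,
  ∂abc = bc − ac + ab.
The resulting 9×6 matrix has rank 5, and its Smith normal form has invariant factors (1,1,1,1,1).

Reading off H_k = ker ∂_k / im ∂_{k+1}:

  H_0: rank C_0 − rank ∂_1 = 5 − 4 = 1, and the invariant factors of ∂_1 are all 1, so H_0 ≅ Z.

H_0 ≅ Z.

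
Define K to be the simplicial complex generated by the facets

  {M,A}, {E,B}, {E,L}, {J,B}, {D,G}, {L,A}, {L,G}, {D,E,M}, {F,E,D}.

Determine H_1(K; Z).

We work with the vertex ordering A < B < D < E < F < G < J < L < M. The simplices of K, each written with vertices in increasing order, are:

  0-simplices (9): A, B, D, E, F, G, J, L, M
  1-simplices (12): AL, AM, BE, BJ, DE, DF, DG, DM, EF, EL, EM, GL
  2-simplices (2): DEF, DEM

giving chain groups C_0 ≅ Z^9, C_1 ≅ Z^12, C_2 ≅ Z^2.

∂_1: C_1 → C_0 sends each edge [p,q] (with p < q) to q − p. For instance
  ∂DM = M − D.
The resulting 9×12 matrix has rank 8, and its Smith normal form has invariant factors (1,1,1,1,1,1,1,1).

The boundary map ∂_2: C_2 → C_1 maps a triangle to the signed sum of its edges. For instance
  ∂DEF = EF − DF + DE,
  ∂DEM = EM − DM + DE.
The 12×2 boundary matrix has rank 2 and Smith normal form diag(1,1).

From H_k ≅ ker(∂_k) / im(∂_{k+1}) we obtain:

  H_1: rank ker ∂_1 − rank ∂_2 = (12 − 8) − 2 = 2, and the invariant factors of ∂_2 are all 1, so H_1 ≅ Z^2.

H_1 ≅ Z^2.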